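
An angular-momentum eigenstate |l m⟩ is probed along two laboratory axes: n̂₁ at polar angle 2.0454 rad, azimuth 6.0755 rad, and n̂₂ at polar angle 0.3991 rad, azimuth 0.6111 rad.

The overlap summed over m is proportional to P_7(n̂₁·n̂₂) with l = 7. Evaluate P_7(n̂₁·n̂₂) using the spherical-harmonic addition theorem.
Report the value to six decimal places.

Summing Y*_{l m}(θ₁,φ₁)·Y_{l m}(θ₂,φ₂) over m ∈ [−7, 7]; prefactor 4π/(2·7+1) = 0.837758:
  term(m=-7) = 0.00013 + 0.00008j   from Y*(Ω₁)=0.02571 - 0.21875j, Y(Ω₂)=-0.00028 + 0.00061j
  term(m=-6) = -0.00050 - 0.00246j   from Y*(Ω₁)=-0.13507 + 0.40130j, Y(Ω₂)=-0.00514 + 0.00298j
  term(m=-5) = -0.00663 + 0.00931j   from Y*(Ω₁)=0.17782 - 0.30185j, Y(Ω₂)=-0.03251 - 0.00281j
  term(m=-4) = -0.00735 + 0.00099j   from Y*(Ω₁)=0.04036 - 0.04420j, Y(Ω₂)=-0.09500 - 0.07956j
  term(m=-3) = 0.08903 + 0.07277j   from Y*(Ω₁)=-0.28746 + 0.20655j, Y(Ω₂)=-0.08430 - 0.31372j
  term(m=-2) = -0.00352 - 0.05263j   from Y*(Ω₁)=0.08982 - 0.03961j, Y(Ω₂)=0.18355 - 0.50503j
  term(m=-1) = 0.08150 - 0.08713j   from Y*(Ω₁)=0.30643 - 0.06457j, Y(Ω₂)=0.31202 - 0.21859j
  term(m=+0) = 0.03990 + 0.00000j   from Y*(Ω₁)=-0.13940 + 0.00000j, Y(Ω₂)=-0.28623 + 0.00000j
  term(m=+1) = 0.08150 + 0.08713j   from Y*(Ω₁)=-0.30643 - 0.06457j, Y(Ω₂)=-0.31202 - 0.21859j
  term(m=+2) = -0.00352 + 0.05263j   from Y*(Ω₁)=0.08982 + 0.03961j, Y(Ω₂)=0.18355 + 0.50503j
  term(m=+3) = 0.08903 - 0.07277j   from Y*(Ω₁)=0.28746 + 0.20655j, Y(Ω₂)=0.08430 - 0.31372j
  term(m=+4) = -0.00735 - 0.00099j   from Y*(Ω₁)=0.04036 + 0.04420j, Y(Ω₂)=-0.09500 + 0.07956j
  term(m=+5) = -0.00663 - 0.00931j   from Y*(Ω₁)=-0.17782 - 0.30185j, Y(Ω₂)=0.03251 - 0.00281j
  term(m=+6) = -0.00050 + 0.00246j   from Y*(Ω₁)=-0.13507 - 0.40130j, Y(Ω₂)=-0.00514 - 0.00298j
  term(m=+7) = 0.00013 - 0.00008j   from Y*(Ω₁)=-0.02571 - 0.21875j, Y(Ω₂)=0.00028 + 0.00061j
Σ over m = 0.34521 + 0.00000j; ×(4π/15) → 0.28921 + 0.00000j. Real part: 0.289205

0.289205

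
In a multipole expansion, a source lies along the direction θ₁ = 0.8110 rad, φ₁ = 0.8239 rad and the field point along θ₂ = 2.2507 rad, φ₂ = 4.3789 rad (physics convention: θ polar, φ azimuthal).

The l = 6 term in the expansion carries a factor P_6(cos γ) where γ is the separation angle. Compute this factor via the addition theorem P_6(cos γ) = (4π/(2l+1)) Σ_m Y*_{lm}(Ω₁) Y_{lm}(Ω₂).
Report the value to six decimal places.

0.179309

Expand P_6 via completeness: Σ_{m} conj(Y_{6,m}) at Ω₁ times Y_{6,m} at Ω₂ —
  m=-6: Y*=+0.016059-0.068277i  Y=+0.044545-0.097094i  product -0.005914-0.004601i
  m=-5: Y*=-0.128983-0.191442i  Y=+0.297791+0.028871i  product -0.032883-0.060734i
  m=-4: Y*=-0.410851-0.063779i  Y=+0.102493+0.424630i  product -0.015027-0.180997i
  m=-3: Y*=-0.297306+0.235490i  Y=-0.218539+0.140178i  product +0.031962-0.093140i
  m=-2: Y*=+0.001478-0.019158i  Y=+0.148378+0.116825i  product +0.002457-0.002670i
  m=-1: Y*=-0.252285-0.272500i  Y=-0.112238+0.323986i  product +0.116602-0.051152i
  m=+0: Y*=-0.090128-0.000000i  Y=+0.098748+0.000000i  product -0.008900-0.000000i
  m=+1: Y*=+0.252285-0.272500i  Y=+0.112238+0.323986i  product +0.116602+0.051152i
  m=+2: Y*=+0.001478+0.019158i  Y=+0.148378-0.116825i  product +0.002457+0.002670i
  m=+3: Y*=+0.297306+0.235490i  Y=+0.218539+0.140178i  product +0.031962+0.093140i
  m=+4: Y*=-0.410851+0.063779i  Y=+0.102493-0.424630i  product -0.015027+0.180997i
  m=+5: Y*=+0.128983-0.191442i  Y=-0.297791+0.028871i  product -0.032883+0.060734i
  m=+6: Y*=+0.016059+0.068277i  Y=+0.044545+0.097094i  product -0.005914+0.004601i
Accumulated sum +0.185496-0.000000i; after 4π/(2l+1) scaling, +0.179309-0.000000i ⇒ P_6 = 0.179309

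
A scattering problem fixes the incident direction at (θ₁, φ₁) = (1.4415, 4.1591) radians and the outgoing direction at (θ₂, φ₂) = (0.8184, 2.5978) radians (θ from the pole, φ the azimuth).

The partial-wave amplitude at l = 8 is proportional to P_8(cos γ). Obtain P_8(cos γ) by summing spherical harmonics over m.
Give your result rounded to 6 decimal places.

0.188958

Addition theorem: P_8(cos γ) = (4π/17) Σ_m Y*_{lm}(Ω₁) Y_{lm}(Ω₂), m = −8…8:
  [-8]  conj(Y_{8,-8})(Ω₁) = (-0.136016, 0.462410) ; Y_{8,-8}(Ω₂) = (-0.014731, -0.038895) ; Δ = (0.019989, -0.001522)
  [-7]  conj(Y_{8,-7})(Ω₁) = (-0.167439, -0.186562) ; Y_{8,-7}(Ω₂) = (0.122553, 0.096091) ; Δ = (-0.002593, -0.038953)
  [-6]  conj(Y_{8,-6})(Ω₁) = (-0.264439, 0.047612) ; Y_{8,-6}(Ω₂) = (-0.339732, -0.041366) ; Δ = (0.091808, -0.005237)
  [-5]  conj(Y_{8,-5})(Ω₁) = (0.101332, -0.257319) ; Y_{8,-5}(Ω₂) = (0.420972, -0.189324) ; Δ = (-0.006059, -0.127509)
  [-4]  conj(Y_{8,-4})(Ω₁) = (-0.114792, -0.153421) ; Y_{8,-4}(Ω₂) = (-0.165707, 0.239955) ; Δ = (0.055836, -0.002122)
  [-3]  conj(Y_{8,-3})(Ω₁) = (0.282065, -0.025190) ; Y_{8,-3}(Ω₂) = (-0.008948, 0.147517) ; Δ = (0.001192, 0.041835)
  [-2]  conj(Y_{8,-2})(Ω₁) = (0.069622, -0.139045) ; Y_{8,-2}(Ω₂) = (-0.176656, -0.336681) ; Δ = (-0.059113, 0.001123)
  [-1]  conj(Y_{8,-1})(Ω₁) = (0.149577, 0.242175) ; Y_{8,-1}(Ω₂) = (0.022810, 0.013791) ; Δ = (0.000072, 0.007587)
  [+0]  conj(Y_{8,0})(Ω₁) = (0.144603, -0.000000) ; Y_{8,0}(Ω₂) = (0.369014, 0.000000) ; Δ = (0.053361, 0.000000)
  [+1]  conj(Y_{8,1})(Ω₁) = (-0.149577, 0.242175) ; Y_{8,1}(Ω₂) = (-0.022810, 0.013791) ; Δ = (0.000072, -0.007587)
  [+2]  conj(Y_{8,2})(Ω₁) = (0.069622, 0.139045) ; Y_{8,2}(Ω₂) = (-0.176656, 0.336681) ; Δ = (-0.059113, -0.001123)
  [+3]  conj(Y_{8,3})(Ω₁) = (-0.282065, -0.025190) ; Y_{8,3}(Ω₂) = (0.008948, 0.147517) ; Δ = (0.001192, -0.041835)
  [+4]  conj(Y_{8,4})(Ω₁) = (-0.114792, 0.153421) ; Y_{8,4}(Ω₂) = (-0.165707, -0.239955) ; Δ = (0.055836, 0.002122)
  [+5]  conj(Y_{8,5})(Ω₁) = (-0.101332, -0.257319) ; Y_{8,5}(Ω₂) = (-0.420972, -0.189324) ; Δ = (-0.006059, 0.127509)
  [+6]  conj(Y_{8,6})(Ω₁) = (-0.264439, -0.047612) ; Y_{8,6}(Ω₂) = (-0.339732, 0.041366) ; Δ = (0.091808, 0.005237)
  [+7]  conj(Y_{8,7})(Ω₁) = (0.167439, -0.186562) ; Y_{8,7}(Ω₂) = (-0.122553, 0.096091) ; Δ = (-0.002593, 0.038953)
  [+8]  conj(Y_{8,8})(Ω₁) = (-0.136016, -0.462410) ; Y_{8,8}(Ω₂) = (-0.014731, 0.038895) ; Δ = (0.019989, 0.001522)
Σ over m = (0.255625, -0.000000); ×(4π/17) → (0.188958, -0.000000). Real part: 0.188958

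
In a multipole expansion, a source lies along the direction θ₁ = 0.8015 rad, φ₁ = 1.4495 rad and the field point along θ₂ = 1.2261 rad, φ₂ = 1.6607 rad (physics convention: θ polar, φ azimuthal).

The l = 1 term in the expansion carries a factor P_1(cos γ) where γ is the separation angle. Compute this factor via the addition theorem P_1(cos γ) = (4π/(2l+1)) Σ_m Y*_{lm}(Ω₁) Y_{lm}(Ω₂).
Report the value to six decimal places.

Term-by-term m-sum for l=1 (normalisation 4π/3 = 4.188790):
  m=-1: Y*=0.03003 + 0.24638j  Y=-0.02919 - 0.32386j  product 0.07892 - 0.01692j
  m=+0: Y*=0.33989 + 0.00000j  Y=0.16510 + 0.00000j  product 0.05612 + 0.00000j
  m=+1: Y*=-0.03003 + 0.24638j  Y=0.02919 - 0.32386j  product 0.07892 + 0.01692j
Accumulated sum 0.21395 + 0.00000j; after 4π/(2l+1) scaling, 0.89618 + 0.00000j ⇒ P_1 = 0.896180

0.896180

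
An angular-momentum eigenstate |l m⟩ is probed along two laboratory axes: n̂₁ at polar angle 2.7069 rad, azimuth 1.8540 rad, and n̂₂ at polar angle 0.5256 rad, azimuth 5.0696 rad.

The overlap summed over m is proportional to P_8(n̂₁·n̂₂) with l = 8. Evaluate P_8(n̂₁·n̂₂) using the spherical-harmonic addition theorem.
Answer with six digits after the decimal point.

0.837388

Addition theorem: P_8(cos γ) = (4π/17) Σ_m Y*_{lm}(Ω₁) Y_{lm}(Ω₂), m = −8…8:
  m=-8: -0.00033 + 0.00039j × -0.00199 - 0.00058j = 0.00000 - 0.00000j  (running Σ = 0.00000 - 0.00000j)
  m=-7: -0.00403 - 0.00176j × -0.00854 + 0.01144j = 0.00005 - 0.00003j  (running Σ = 0.00006 - 0.00003j)
  m=-6: 0.00305 - 0.02361j × 0.03326 + 0.05160j = 0.00132 - 0.00063j  (running Σ = 0.00138 - 0.00066j)
  m=-5: 0.09015 - 0.01407j × 0.17968 - 0.03929j = 0.01565 - 0.00607j  (running Σ = 0.01702 - 0.00673j)
  m=-4: 0.10650 + 0.22741j × 0.05441 - 0.38070j = 0.09237 - 0.02817j  (running Σ = 0.10939 - 0.03490j)
  m=-3: -0.35570 + 0.31272j × -0.45088 - 0.24582j = 0.23725 - 0.05356j  (running Σ = 0.34664 - 0.08846j)
  m=-2: -0.43367 - 0.27578j × -0.21699 + 0.18818j = 0.14600 - 0.02177j  (running Σ = 0.49264 - 0.11023j)
  m=-1: 0.01936 - 0.06653j × -0.09158 - 0.24537j = -0.01810 + 0.00134j  (running Σ = 0.47455 - 0.10889j)
  m=0: -0.47157 + 0.00000j × -0.38963 + 0.00000j = 0.18374 + 0.00000j  (running Σ = 0.65829 - 0.10889j)
  m=1: -0.01936 - 0.06653j × 0.09158 - 0.24537j = -0.01810 - 0.00134j  (running Σ = 0.64019 - 0.11023j)
  m=2: -0.43367 + 0.27578j × -0.21699 - 0.18818j = 0.14600 + 0.02177j  (running Σ = 0.78619 - 0.08846j)
  m=3: 0.35570 + 0.31272j × 0.45088 - 0.24582j = 0.23725 + 0.05356j  (running Σ = 1.02344 - 0.03490j)
  m=4: 0.10650 - 0.22741j × 0.05441 + 0.38070j = 0.09237 + 0.02817j  (running Σ = 1.11581 - 0.00673j)
  m=5: -0.09015 - 0.01407j × -0.17968 - 0.03929j = 0.01565 + 0.00607j  (running Σ = 1.13146 - 0.00066j)
  m=6: 0.00305 + 0.02361j × 0.03326 - 0.05160j = 0.00132 + 0.00063j  (running Σ = 1.13278 - 0.00003j)
  m=7: 0.00403 - 0.00176j × 0.00854 + 0.01144j = 0.00005 + 0.00003j  (running Σ = 1.13283 - 0.00000j)
  m=8: -0.00033 - 0.00039j × -0.00199 + 0.00058j = 0.00000 + 0.00000j  (running Σ = 1.13283 - 0.00000j)
Accumulated sum 1.13283 - 0.00000j; after 4π/(2l+1) scaling, 0.83739 - 0.00000j ⇒ P_8 = 0.837388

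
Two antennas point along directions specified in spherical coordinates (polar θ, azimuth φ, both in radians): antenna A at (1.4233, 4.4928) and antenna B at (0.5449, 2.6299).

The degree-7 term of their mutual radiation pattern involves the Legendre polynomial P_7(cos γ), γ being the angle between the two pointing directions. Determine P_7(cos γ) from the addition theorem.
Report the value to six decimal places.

0.047836

Expand P_7 via completeness: Σ_{m} conj(Y_{7,m}) at Ω₁ times Y_{7,m} at Ω₂ —
  m=-7: +0.462987+0.015596i × +0.004547+0.002142i = +0.002072+0.001063i  (running Σ = +0.002072+0.001063i)
  m=-6: -0.064527+0.249314i × -0.030950+0.002215i = +0.001445-0.007859i  (running Σ = +0.003517-0.006797i)
  m=-5: +0.222467+0.113805i × +0.097492-0.064311i = +0.029008-0.003212i  (running Σ = +0.032524-0.010009i)
  m=-4: -0.179226+0.216079i × -0.135071+0.262018i = -0.032408-0.076147i  (running Σ = +0.000116-0.086155i)
  m=-3: +0.107569+0.138955i × -0.017174-0.480615i = +0.064936-0.054086i  (running Σ = +0.065052-0.140241i)
  m=-2: -0.258413+0.121396i × +0.206494+0.338765i = -0.094486-0.062474i  (running Σ = -0.029433-0.202715i)
  m=-1: +0.031803+0.142496i × +0.092831+0.052132i = -0.004476+0.014886i  (running Σ = -0.033909-0.187829i)
  m=0: -0.286160-0.000000i × -0.436536+0.000000i = +0.124919+0.000000i  (running Σ = +0.091010-0.187829i)
  m=1: -0.031803+0.142496i × -0.092831+0.052132i = -0.004476-0.014886i  (running Σ = +0.086533-0.202715i)
  m=2: -0.258413-0.121396i × +0.206494-0.338765i = -0.094486+0.062474i  (running Σ = -0.007952-0.140241i)
  m=3: -0.107569+0.138955i × +0.017174-0.480615i = +0.064936+0.054086i  (running Σ = +0.056984-0.086155i)
  m=4: -0.179226-0.216079i × -0.135071-0.262018i = -0.032408+0.076147i  (running Σ = +0.024576-0.010009i)
  m=5: -0.222467+0.113805i × -0.097492-0.064311i = +0.029008+0.003212i  (running Σ = +0.053584-0.006797i)
  m=6: -0.064527-0.249314i × -0.030950-0.002215i = +0.001445+0.007859i  (running Σ = +0.055029+0.001063i)
  m=7: -0.462987+0.015596i × -0.004547+0.002142i = +0.002072-0.001063i  (running Σ = +0.057100-0.000000i)
Total Σ_m = +0.057100-0.000000i. Multiply by 0.837758: +0.047836-0.000000i. P_7(cos γ) = 0.047836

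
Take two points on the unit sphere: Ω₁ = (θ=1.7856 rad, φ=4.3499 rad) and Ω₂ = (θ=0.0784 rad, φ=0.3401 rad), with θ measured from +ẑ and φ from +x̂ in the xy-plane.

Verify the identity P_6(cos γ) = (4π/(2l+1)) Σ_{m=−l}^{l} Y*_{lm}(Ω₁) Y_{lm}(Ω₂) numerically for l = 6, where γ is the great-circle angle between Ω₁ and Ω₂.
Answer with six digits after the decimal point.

Addition theorem: P_6(cos γ) = (4π/13) Σ_m Y*_{lm}(Ω₁) Y_{lm}(Ω₂), m = −6…6:
  term(m=-6) = (0.000000, -0.000000)   from Y*(Ω₁)=(0.238686, 0.345808), Y(Ω₂)=(-0.000000, -0.000000)
  term(m=-5) = (-0.000001, -0.000001)   from Y*(Ω₁)=(0.308332, -0.075993), Y(Ω₂)=(-0.000001, -0.000005)
  term(m=-4) = (0.000021, 0.000007)   from Y*(Ω₁)=(-0.019603, 0.161431), Y(Ω₂)=(0.000028, -0.000130)
  term(m=-3) = (0.000688, -0.000410)   from Y*(Ω₁)=(0.286674, 0.150461), Y(Ω₂)=(0.001295, -0.002109)
  term(m=-2) = (-0.000403, 0.002408)   from Y*(Ω₁)=(-0.058245, 0.051600), Y(Ω₂)=(0.024396, -0.019736)
  term(m=-1) = (0.051409, 0.060715)   from Y*(Ω₁)=(0.112722, 0.297226), Y(Ω₂)=(0.235935, -0.083486)
  term(m=+0) = (-0.051946, -0.000000)   from Y*(Ω₁)=(-0.054536, -0.000000), Y(Ω₂)=(0.952499, 0.000000)
  term(m=+1) = (0.051409, -0.060715)   from Y*(Ω₁)=(-0.112722, 0.297226), Y(Ω₂)=(-0.235935, -0.083486)
  term(m=+2) = (-0.000403, -0.002408)   from Y*(Ω₁)=(-0.058245, -0.051600), Y(Ω₂)=(0.024396, 0.019736)
  term(m=+3) = (0.000688, 0.000410)   from Y*(Ω₁)=(-0.286674, 0.150461), Y(Ω₂)=(-0.001295, -0.002109)
  term(m=+4) = (0.000021, -0.000007)   from Y*(Ω₁)=(-0.019603, -0.161431), Y(Ω₂)=(0.000028, 0.000130)
  term(m=+5) = (-0.000001, 0.000001)   from Y*(Ω₁)=(-0.308332, -0.075993), Y(Ω₂)=(0.000001, -0.000005)
  term(m=+6) = (0.000000, 0.000000)   from Y*(Ω₁)=(0.238686, -0.345808), Y(Ω₂)=(-0.000000, 0.000000)
Total Σ_m = (0.051484, 0.000000). Multiply by 0.966644: (0.049767, 0.000000). P_6(cos γ) = 0.049767

0.049767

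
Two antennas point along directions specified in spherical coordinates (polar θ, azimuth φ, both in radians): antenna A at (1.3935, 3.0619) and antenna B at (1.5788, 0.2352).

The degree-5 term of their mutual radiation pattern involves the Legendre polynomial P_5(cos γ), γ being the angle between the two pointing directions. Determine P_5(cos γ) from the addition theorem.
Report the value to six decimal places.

Term-by-term m-sum for l=5 (normalisation 4π/11 = 1.142397):
  term(m=-5) = 0.00073 + 0.19902j   from Y*(Ω₁)=-0.39528 + 0.16641j, Y(Ω₂)=0.17849 - 0.42836j
  term(m=-4) = -0.00087 + 0.00272j   from Y*(Ω₁)=0.23076 - 0.07616j, Y(Ω₂)=-0.00692 + 0.00949j
  term(m=-3) = -0.04813 + 0.06655j   from Y*(Ω₁)=0.23081 - 0.05626j, Y(Ω₂)=-0.26316 + 0.22419j
  term(m=-2) = -0.00288 + 0.00210j   from Y*(Ω₁)=-0.25925 + 0.04167j, Y(Ω₂)=0.01209 - 0.00615j
  term(m=-1) = -0.05610 + 0.01827j   from Y*(Ω₁)=-0.18379 + 0.01468j, Y(Ω₂)=0.31117 - 0.07457j
  term(m=+0) = -0.00373 + 0.00000j   from Y*(Ω₁)=0.26574 + 0.00000j, Y(Ω₂)=-0.01404 + 0.00000j
  term(m=+1) = -0.05610 - 0.01827j   from Y*(Ω₁)=0.18379 + 0.01468j, Y(Ω₂)=-0.31117 - 0.07457j
  term(m=+2) = -0.00288 - 0.00210j   from Y*(Ω₁)=-0.25925 - 0.04167j, Y(Ω₂)=0.01209 + 0.00615j
  term(m=+3) = -0.04813 - 0.06655j   from Y*(Ω₁)=-0.23081 - 0.05626j, Y(Ω₂)=0.26316 + 0.22419j
  term(m=+4) = -0.00087 - 0.00272j   from Y*(Ω₁)=0.23076 + 0.07616j, Y(Ω₂)=-0.00692 - 0.00949j
  term(m=+5) = 0.00073 - 0.19902j   from Y*(Ω₁)=0.39528 + 0.16641j, Y(Ω₂)=-0.17849 - 0.42836j
Total Σ_m = -0.21822 + 0.00000j. Multiply by 1.142397: -0.24930 + 0.00000j. P_5(cos γ) = -0.249296

-0.249296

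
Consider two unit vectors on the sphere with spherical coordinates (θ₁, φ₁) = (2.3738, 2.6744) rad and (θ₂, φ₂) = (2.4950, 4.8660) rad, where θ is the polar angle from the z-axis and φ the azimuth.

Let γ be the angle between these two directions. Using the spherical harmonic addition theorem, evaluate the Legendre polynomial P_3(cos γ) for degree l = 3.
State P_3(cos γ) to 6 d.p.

-0.405712

Summing Y*_{l m}(θ₁,φ₁)·Y_{l m}(θ₂,φ₂) over m ∈ [−3, 3]; prefactor 4π/(2·3+1) = 1.795196:
  m=-3: (-0.023542, 0.137794) × (-0.040573, -0.081720) = (0.012216, -0.003667)  (running Σ = (0.012216, -0.003667))
  m=-2: (-0.210797, 0.285253) × (0.282208, -0.089535) = (-0.033948, 0.099375)  (running Σ = (-0.021732, 0.095708))
  m=-1: (-0.318253, 0.160539) × (0.065099, 0.420453) = (-0.088217, -0.123359)  (running Σ = (-0.109950, -0.027652))
  m=0: (0.110611, -0.000000) × (-0.055146, 0.000000) = (-0.006100, 0.000000)  (running Σ = (-0.116049, -0.027652))
  m=1: (0.318253, 0.160539) × (-0.065099, 0.420453) = (-0.088217, 0.123359)  (running Σ = (-0.204266, 0.095708))
  m=2: (-0.210797, -0.285253) × (0.282208, 0.089535) = (-0.033948, -0.099375)  (running Σ = (-0.238215, -0.003667))
  m=3: (0.023542, 0.137794) × (0.040573, -0.081720) = (0.012216, 0.003667)  (running Σ = (-0.225999, 0.000000))
Total Σ_m = (-0.225999, 0.000000). Multiply by 1.795196: (-0.405712, 0.000000). P_3(cos γ) = -0.405712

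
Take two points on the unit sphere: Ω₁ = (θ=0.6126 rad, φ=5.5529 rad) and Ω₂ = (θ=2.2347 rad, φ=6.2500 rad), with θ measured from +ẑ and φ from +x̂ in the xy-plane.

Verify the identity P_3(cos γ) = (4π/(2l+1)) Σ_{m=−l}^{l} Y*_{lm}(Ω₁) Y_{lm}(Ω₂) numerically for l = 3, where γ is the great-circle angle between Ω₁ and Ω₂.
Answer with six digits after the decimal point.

Addition theorem: P_3(cos γ) = (4π/7) Σ_m Y*_{lm}(Ω₁) Y_{lm}(Ω₂), m = −3…3:
  m=-3: (-0.046090, -0.064551) × (0.202824, 0.020259) = (-0.008040, -0.014026)  (running Σ = (-0.008040, -0.014026))
  m=-2: (0.030410, -0.274769) × (-0.389771, -0.025907) = (-0.018971, 0.106309)  (running Σ = (-0.027012, 0.092283))
  m=-1: (0.324901, -0.290926) × (0.228570, 0.007588) = (0.076470, -0.064032)  (running Σ = (0.049458, 0.028251))
  m=0: (0.105913, -0.000000) × (0.253292, 0.000000) = (0.026827, 0.000000)  (running Σ = (0.076285, 0.028251))
  m=1: (-0.324901, -0.290926) × (-0.228570, 0.007588) = (0.076470, 0.064032)  (running Σ = (0.152755, 0.092283))
  m=2: (0.030410, 0.274769) × (-0.389771, 0.025907) = (-0.018971, -0.106309)  (running Σ = (0.133784, -0.014026))
  m=3: (0.046090, -0.064551) × (-0.202824, 0.020259) = (-0.008040, 0.014026)  (running Σ = (0.125744, 0.000000))
Σ over m = (0.125744, 0.000000); ×(4π/7) → (0.225734, 0.000000). Real part: 0.225734

0.225734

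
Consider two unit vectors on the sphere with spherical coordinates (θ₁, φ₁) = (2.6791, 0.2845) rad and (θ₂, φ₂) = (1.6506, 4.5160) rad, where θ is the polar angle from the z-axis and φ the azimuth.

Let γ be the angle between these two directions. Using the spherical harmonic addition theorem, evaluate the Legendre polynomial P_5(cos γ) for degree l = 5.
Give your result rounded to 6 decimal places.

Term-by-term m-sum for l=5 (normalisation 4π/11 = 1.142397):
  term(m=-5) = -0.002520-0.002776i   from Y*(Ω₁)=+0.001213+0.008117i, Y(Ω₂)=-0.379860+0.253706i
  term(m=-4) = -0.002078+0.005643i   from Y*(Ω₁)=-0.021833-0.047257i, Y(Ω₂)=-0.081674-0.081700i
  term(m=-3) = -0.061124+0.007875i   from Y*(Ω₁)=+0.125403+0.143761i, Y(Ω₂)=-0.179510+0.268587i
  term(m=-2) = +0.031908+0.045749i   from Y*(Ω₁)=-0.356823-0.228209i, Y(Ω₂)=-0.121659-0.050404i
  term(m=-1) = -0.062700+0.120174i   from Y*(Ω₁)=+0.446879+0.130682i, Y(Ω₂)=-0.056807+0.285532i
  term(m=+0) = -0.009255+0.000000i   from Y*(Ω₁)=+0.068190-0.000000i, Y(Ω₂)=-0.135724+0.000000i
  term(m=+1) = -0.062700-0.120174i   from Y*(Ω₁)=-0.446879+0.130682i, Y(Ω₂)=+0.056807+0.285532i
  term(m=+2) = +0.031908-0.045749i   from Y*(Ω₁)=-0.356823+0.228209i, Y(Ω₂)=-0.121659+0.050404i
  term(m=+3) = -0.061124-0.007875i   from Y*(Ω₁)=-0.125403+0.143761i, Y(Ω₂)=+0.179510+0.268587i
  term(m=+4) = -0.002078-0.005643i   from Y*(Ω₁)=-0.021833+0.047257i, Y(Ω₂)=-0.081674+0.081700i
  term(m=+5) = -0.002520+0.002776i   from Y*(Ω₁)=-0.001213+0.008117i, Y(Ω₂)=+0.379860+0.253706i
Σ over m = -0.202281-0.000000i; ×(4π/11) → -0.231085-0.000000i. Real part: -0.231085

-0.231085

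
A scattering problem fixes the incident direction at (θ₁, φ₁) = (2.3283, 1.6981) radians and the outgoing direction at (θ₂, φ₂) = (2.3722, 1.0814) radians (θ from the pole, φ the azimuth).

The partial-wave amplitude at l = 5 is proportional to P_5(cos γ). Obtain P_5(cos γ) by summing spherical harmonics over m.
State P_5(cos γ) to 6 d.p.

Expand P_5 via completeness: Σ_{m} conj(Y_{5,m}) at Ω₁ times Y_{5,m} at Ω₂ —
  [-5]  conj(Y_{5,-5})(Ω₁) = (-0.055854, 0.075566) ; Y_{5,-5}(Ω₂) = (0.048416, 0.058114) ; Δ = (-0.007096, 0.000413)
  [-4]  conj(Y_{5,-4})(Ω₁) = (-0.245367, -0.136995) ; Y_{5,-4}(Ω₂) = (0.093163, -0.228730) ; Δ = (-0.054194, 0.043360)
  [-3]  conj(Y_{5,-3})(Ω₁) = (0.160665, -0.400032) ; Y_{5,-3}(Ω₂) = (-0.422241, 0.043478) ; Δ = (-0.050447, 0.175896)
  [-2]  conj(Y_{5,-2})(Ω₁) = (0.247691, 0.064463) ; Y_{5,-2}(Ω₂) = (0.180186, 0.267950) ; Δ = (0.027358, 0.077984)
  [-1]  conj(Y_{5,-1})(Ω₁) = (0.027441, -0.214393) ; Y_{5,-1}(Ω₂) = (-0.066263, 0.124410) ; Δ = (0.024854, 0.017620)
  [+0]  conj(Y_{5,0})(Ω₁) = (0.321903, -0.000000) ; Y_{5,0}(Ω₂) = (0.365095, 0.000000) ; Δ = (0.117525, 0.000000)
  [+1]  conj(Y_{5,1})(Ω₁) = (-0.027441, -0.214393) ; Y_{5,1}(Ω₂) = (0.066263, 0.124410) ; Δ = (0.024854, -0.017620)
  [+2]  conj(Y_{5,2})(Ω₁) = (0.247691, -0.064463) ; Y_{5,2}(Ω₂) = (0.180186, -0.267950) ; Δ = (0.027358, -0.077984)
  [+3]  conj(Y_{5,3})(Ω₁) = (-0.160665, -0.400032) ; Y_{5,3}(Ω₂) = (0.422241, 0.043478) ; Δ = (-0.050447, -0.175896)
  [+4]  conj(Y_{5,4})(Ω₁) = (-0.245367, 0.136995) ; Y_{5,4}(Ω₂) = (0.093163, 0.228730) ; Δ = (-0.054194, -0.043360)
  [+5]  conj(Y_{5,5})(Ω₁) = (0.055854, 0.075566) ; Y_{5,5}(Ω₂) = (-0.048416, 0.058114) ; Δ = (-0.007096, -0.000413)
Σ over m = (-0.001525, -0.000000); ×(4π/11) → (-0.001742, -0.000000). Real part: -0.001742

-0.001742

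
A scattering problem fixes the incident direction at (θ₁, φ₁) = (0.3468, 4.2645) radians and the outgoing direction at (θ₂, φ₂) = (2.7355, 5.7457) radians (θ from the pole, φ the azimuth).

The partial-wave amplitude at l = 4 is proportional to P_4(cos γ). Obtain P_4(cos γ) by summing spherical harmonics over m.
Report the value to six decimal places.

-0.041948

Expand P_4 via completeness: Σ_{m} conj(Y_{4,m}) at Ω₁ times Y_{4,m} at Ω₂ —
  m=-4: (-0.001293, -0.005763) × (-0.005897, 0.009018) = (0.000060, 0.000022)  (running Σ = (0.000060, 0.000022))
  m=-3: (0.045035, 0.010408) × (0.002952, -0.070817) = (0.000870, -0.003159)  (running Σ = (0.000930, -0.003136))
  m=-2: (-0.125372, 0.156626) × (0.121881, 0.225332) = (-0.050573, -0.009161)  (running Σ = (-0.049643, -0.012297))
  m=-1: (-0.208999, -0.435004) × (-0.428811, -0.255578) = (-0.021556, 0.239950)  (running Σ = (-0.071200, 0.227653))
  m=0: (0.406862, -0.000000) × (0.276154, 0.000000) = (0.112357, 0.000000)  (running Σ = (0.041157, 0.227653))
  m=1: (0.208999, -0.435004) × (0.428811, -0.255578) = (-0.021556, -0.239950)  (running Σ = (0.019600, -0.012297))
  m=2: (-0.125372, -0.156626) × (0.121881, -0.225332) = (-0.050573, 0.009161)  (running Σ = (-0.030973, -0.003136))
  m=3: (-0.045035, 0.010408) × (-0.002952, -0.070817) = (0.000870, 0.003159)  (running Σ = (-0.030103, 0.000022))
  m=4: (-0.001293, 0.005763) × (-0.005897, -0.009018) = (0.000060, -0.000022)  (running Σ = (-0.030043, 0.000000))
Total Σ_m = (-0.030043, 0.000000). Multiply by 1.396263: (-0.041948, 0.000000). P_4(cos γ) = -0.041948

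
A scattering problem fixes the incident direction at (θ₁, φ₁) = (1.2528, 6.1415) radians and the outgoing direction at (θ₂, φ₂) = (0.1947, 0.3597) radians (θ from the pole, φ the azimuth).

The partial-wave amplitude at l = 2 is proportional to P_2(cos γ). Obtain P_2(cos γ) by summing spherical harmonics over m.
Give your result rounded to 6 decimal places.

-0.171591

Summing Y*_{l m}(θ₁,φ₁)·Y_{l m}(θ₂,φ₂) over m ∈ [−2, 2]; prefactor 4π/(2·2+1) = 2.513274:
  [-2]  conj(Y_{2,-2})(Ω₁) = 0.33461 - 0.09744j ; Y_{2,-2}(Ω₂) = 0.01088 - 0.00953j ; Δ = 0.00271 - 0.00425j
  [-1]  conj(Y_{2,-1})(Ω₁) = 0.22714 - 0.03240j ; Y_{2,-1}(Ω₂) = 0.13726 - 0.05162j ; Δ = 0.02950 - 0.01617j
  [+0]  conj(Y_{2,0})(Ω₁) = -0.22289 + 0.00000j ; Y_{2,0}(Ω₂) = 0.59537 + 0.00000j ; Δ = -0.13270 + 0.00000j
  [+1]  conj(Y_{2,1})(Ω₁) = -0.22714 - 0.03240j ; Y_{2,1}(Ω₂) = -0.13726 - 0.05162j ; Δ = 0.02950 + 0.01617j
  [+2]  conj(Y_{2,2})(Ω₁) = 0.33461 + 0.09744j ; Y_{2,2}(Ω₂) = 0.01088 + 0.00953j ; Δ = 0.00271 + 0.00425j
Total Σ_m = -0.06827 + 0.00000j. Multiply by 2.513274: -0.17159 + 0.00000j. P_2(cos γ) = -0.171591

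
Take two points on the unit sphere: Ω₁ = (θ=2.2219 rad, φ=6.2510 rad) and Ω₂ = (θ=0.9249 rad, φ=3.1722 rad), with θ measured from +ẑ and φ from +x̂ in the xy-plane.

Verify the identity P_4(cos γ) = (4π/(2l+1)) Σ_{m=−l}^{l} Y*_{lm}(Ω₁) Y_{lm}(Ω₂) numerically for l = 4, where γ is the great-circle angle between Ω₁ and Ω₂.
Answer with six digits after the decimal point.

Term-by-term m-sum for l=4 (normalisation 4π/9 = 1.396263):
  term(m=-4) = (0.030878, -0.007923)   from Y*(Ω₁)=(0.175676, -0.022743), Y(Ω₂)=(0.178613, -0.021977)
  term(m=-3) = (0.143876, -0.027428)   from Y*(Ω₁)=(-0.379983, 0.036804), Y(Ω₂)=(-0.382046, 0.035179)
  term(m=-2) = (0.108112, -0.013649)   from Y*(Ω₁)=(0.331853, -0.021391), Y(Ω₂)=(0.327076, -0.020047)
  term(m=-1) = (0.010296, -0.000647)   from Y*(Ω₁)=(0.097743, -0.003147), Y(Ω₂)=(0.105438, -0.003228)
  term(m=+0) = (0.120836, 0.000000)   from Y*(Ω₁)=(-0.348800, -0.000000), Y(Ω₂)=(-0.346433, 0.000000)
  term(m=+1) = (0.010296, 0.000647)   from Y*(Ω₁)=(-0.097743, -0.003147), Y(Ω₂)=(-0.105438, -0.003228)
  term(m=+2) = (0.108112, 0.013649)   from Y*(Ω₁)=(0.331853, 0.021391), Y(Ω₂)=(0.327076, 0.020047)
  term(m=+3) = (0.143876, 0.027428)   from Y*(Ω₁)=(0.379983, 0.036804), Y(Ω₂)=(0.382046, 0.035179)
  term(m=+4) = (0.030878, 0.007923)   from Y*(Ω₁)=(0.175676, 0.022743), Y(Ω₂)=(0.178613, 0.021977)
Total Σ_m = (0.707160, 0.000000). Multiply by 1.396263: (0.987382, 0.000000). P_4(cos γ) = 0.987382

0.987382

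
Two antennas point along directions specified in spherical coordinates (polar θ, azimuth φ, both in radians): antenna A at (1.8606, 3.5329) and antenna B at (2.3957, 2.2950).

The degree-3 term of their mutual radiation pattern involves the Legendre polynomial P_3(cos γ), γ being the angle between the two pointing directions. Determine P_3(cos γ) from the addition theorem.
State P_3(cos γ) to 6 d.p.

-0.445187

Summing Y*_{l m}(θ₁,φ₁)·Y_{l m}(θ₂,φ₂) over m ∈ [−3, 3]; prefactor 4π/(2·3+1) = 1.795196:
  [-3]  conj(Y_{3,-3})(Ω₁) = -0.141927-0.338636i ; Y_{3,-3}(Ω₂) = +0.107487-0.073822i ; Δ = -0.040254-0.025921i
  [-2]  conj(Y_{3,-2})(Ω₁) = -0.190172-0.189116i ; Y_{3,-2}(Ω₂) = +0.042203-0.343106i ; Δ = -0.072913+0.057268i
  [-1]  conj(Y_{3,-1})(Ω₁) = +0.169398+0.069891i ; Y_{3,-1}(Ω₂) = -0.246634-0.278829i ; Δ = -0.022292-0.064471i
  [+0]  conj(Y_{3,0})(Ω₁) = +0.276379-0.000000i ; Y_{3,0}(Ω₂) = +0.082961+0.000000i ; Δ = +0.022929+0.000000i
  [+1]  conj(Y_{3,1})(Ω₁) = -0.169398+0.069891i ; Y_{3,1}(Ω₂) = +0.246634-0.278829i ; Δ = -0.022292+0.064471i
  [+2]  conj(Y_{3,2})(Ω₁) = -0.190172+0.189116i ; Y_{3,2}(Ω₂) = +0.042203+0.343106i ; Δ = -0.072913-0.057268i
  [+3]  conj(Y_{3,3})(Ω₁) = +0.141927-0.338636i ; Y_{3,3}(Ω₂) = -0.107487-0.073822i ; Δ = -0.040254+0.025921i
Σ over m = -0.247988+0.000000i; ×(4π/7) → -0.445187+0.000000i. Real part: -0.445187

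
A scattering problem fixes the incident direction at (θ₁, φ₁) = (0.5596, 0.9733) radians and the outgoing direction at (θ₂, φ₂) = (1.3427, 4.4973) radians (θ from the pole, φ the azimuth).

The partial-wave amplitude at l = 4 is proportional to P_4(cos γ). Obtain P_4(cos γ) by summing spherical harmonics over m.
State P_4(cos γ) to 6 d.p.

Summing Y*_{l m}(θ₁,φ₁)·Y_{l m}(θ₂,φ₂) over m ∈ [−4, 4]; prefactor 4π/(2·4+1) = 1.396263:
  term(m=-4) = (0.000576, -0.013990)   from Y*(Ω₁)=(-0.025674, -0.023995), Y(Ω₂)=(0.259846, 0.302043)
  term(m=-3) = (-0.017062, 0.037843)   from Y*(Ω₁)=(-0.154797, 0.034891), Y(Ω₂)=(0.157332, -0.209006)
  term(m=-2) = (-0.055828, 0.053576)   from Y*(Ω₁)=(-0.139342, 0.353162), Y(Ω₂)=(0.185239, 0.084994)
  term(m=-1) = (0.110218, -0.044330)   from Y*(Ω₁)=(0.242748, 0.356737), Y(Ω₂)=(0.058762, -0.268975)
  term(m=+0) = (-0.008586, -0.000000)   from Y*(Ω₁)=(-0.052108, -0.000000), Y(Ω₂)=(0.164766, 0.000000)
  term(m=+1) = (0.110218, 0.044330)   from Y*(Ω₁)=(-0.242748, 0.356737), Y(Ω₂)=(-0.058762, -0.268975)
  term(m=+2) = (-0.055828, -0.053576)   from Y*(Ω₁)=(-0.139342, -0.353162), Y(Ω₂)=(0.185239, -0.084994)
  term(m=+3) = (-0.017062, -0.037843)   from Y*(Ω₁)=(0.154797, 0.034891), Y(Ω₂)=(-0.157332, -0.209006)
  term(m=+4) = (0.000576, 0.013990)   from Y*(Ω₁)=(-0.025674, 0.023995), Y(Ω₂)=(0.259846, -0.302043)
Total Σ_m = (0.067221, 0.000000). Multiply by 1.396263: (0.093859, 0.000000). P_4(cos γ) = 0.093859

0.093859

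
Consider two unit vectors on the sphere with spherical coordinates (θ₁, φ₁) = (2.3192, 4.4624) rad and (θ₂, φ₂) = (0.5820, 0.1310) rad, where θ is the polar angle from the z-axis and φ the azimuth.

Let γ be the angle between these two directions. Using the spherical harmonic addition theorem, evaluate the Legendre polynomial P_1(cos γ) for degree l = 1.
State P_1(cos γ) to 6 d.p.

Addition theorem: P_1(cos γ) = (4π/3) Σ_m Y*_{lm}(Ω₁) Y_{lm}(Ω₂), m = −1…1:
  [-1]  conj(Y_{1,-1})(Ω₁) = -0.06263 - 0.24530j ; Y_{1,-1}(Ω₂) = 0.18829 - 0.02481j ; Δ = -0.01788 - 0.04463j
  [+0]  conj(Y_{1,0})(Ω₁) = -0.33248 + 0.00000j ; Y_{1,0}(Ω₂) = 0.40816 + 0.00000j ; Δ = -0.13571 + 0.00000j
  [+1]  conj(Y_{1,1})(Ω₁) = 0.06263 - 0.24530j ; Y_{1,1}(Ω₂) = -0.18829 - 0.02481j ; Δ = -0.01788 + 0.04463j
Σ over m = -0.17146 + 0.00000j; ×(4π/3) → -0.71822 + 0.00000j. Real part: -0.718219

-0.718219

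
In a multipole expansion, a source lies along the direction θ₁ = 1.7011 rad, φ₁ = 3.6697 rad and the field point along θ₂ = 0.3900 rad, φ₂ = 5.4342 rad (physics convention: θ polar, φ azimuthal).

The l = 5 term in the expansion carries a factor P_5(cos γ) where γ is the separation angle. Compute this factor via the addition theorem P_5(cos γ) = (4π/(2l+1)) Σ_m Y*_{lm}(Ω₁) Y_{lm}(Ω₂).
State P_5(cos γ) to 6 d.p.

Term-by-term m-sum for l=5 (normalisation 4π/11 = 1.142397):
  m=-5: Y*=+0.390114-0.213655i  Y=-0.001661-0.003291i  product -0.001351-0.000929i
  m=-4: Y*=+0.095025-0.157940i  Y=-0.027449-0.007136i  product -0.003735+0.003657i
  m=-3: Y*=-0.003868+0.285954i  Y=-0.105496+0.071346i  product -0.019994-0.030443i
  m=-2: Y*=+0.101155+0.178911i  Y=-0.045012+0.352031i  product -0.067536+0.027556i
  m=-1: Y*=-0.211109-0.123156i  Y=+0.353331+0.401386i  product -0.025158-0.128251i
  m=+0: Y*=-0.210253-0.000000i  Y=+0.132163+0.000000i  product -0.027788-0.000000i
  m=+1: Y*=+0.211109-0.123156i  Y=-0.353331+0.401386i  product -0.025158+0.128251i
  m=+2: Y*=+0.101155-0.178911i  Y=-0.045012-0.352031i  product -0.067536-0.027556i
  m=+3: Y*=+0.003868+0.285954i  Y=+0.105496+0.071346i  product -0.019994+0.030443i
  m=+4: Y*=+0.095025+0.157940i  Y=-0.027449+0.007136i  product -0.003735-0.003657i
  m=+5: Y*=-0.390114-0.213655i  Y=+0.001661-0.003291i  product -0.001351+0.000929i
Accumulated sum -0.263335-0.000000i; after 4π/(2l+1) scaling, -0.300834-0.000000i ⇒ P_5 = -0.300834

-0.300834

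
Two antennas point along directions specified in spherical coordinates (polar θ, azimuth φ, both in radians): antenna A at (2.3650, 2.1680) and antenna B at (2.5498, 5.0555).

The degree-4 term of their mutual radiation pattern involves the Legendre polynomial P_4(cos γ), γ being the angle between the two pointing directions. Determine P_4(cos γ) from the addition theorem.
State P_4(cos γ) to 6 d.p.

Term-by-term m-sum for l=4 (normalisation 4π/9 = 1.396263):
  m=-4: Y*=-0.077921+0.072996i  Y=+0.008445-0.042016i  product +0.002409+0.003890i
  m=-3: Y*=-0.299897-0.067319i  Y=+0.154543+0.092945i  product -0.040090-0.038278i
  m=-2: Y*=-0.154715-0.391453i  Y=-0.307787+0.252079i  product +0.146296+0.081484i
  m=-1: Y*=+0.074695-0.109839i  Y=-0.134229-0.375737i  product -0.051297-0.013322i
  m=+0: Y*=-0.338859-0.000000i  Y=-0.111957+0.000000i  product +0.037938+0.000000i
  m=+1: Y*=-0.074695-0.109839i  Y=+0.134229-0.375737i  product -0.051297+0.013322i
  m=+2: Y*=-0.154715+0.391453i  Y=-0.307787-0.252079i  product +0.146296-0.081484i
  m=+3: Y*=+0.299897-0.067319i  Y=-0.154543+0.092945i  product -0.040090+0.038278i
  m=+4: Y*=-0.077921-0.072996i  Y=+0.008445+0.042016i  product +0.002409-0.003890i
Σ over m = +0.152575-0.000000i; ×(4π/9) → +0.213035-0.000000i. Real part: 0.213035

0.213035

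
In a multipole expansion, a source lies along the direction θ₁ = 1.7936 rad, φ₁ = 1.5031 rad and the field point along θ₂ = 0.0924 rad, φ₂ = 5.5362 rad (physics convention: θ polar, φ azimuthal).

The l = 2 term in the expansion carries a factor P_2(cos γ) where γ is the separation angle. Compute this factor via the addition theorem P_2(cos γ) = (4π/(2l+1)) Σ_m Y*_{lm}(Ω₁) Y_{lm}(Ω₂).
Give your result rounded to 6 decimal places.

Summing Y*_{l m}(θ₁,φ₁)·Y_{l m}(θ₂,φ₂) over m ∈ [−2, 2]; prefactor 4π/(2·2+1) = 2.513274:
  [-2]  conj(Y_{2,-2})(Ω₁) = -0.36405 + 0.04959j ; Y_{2,-2}(Ω₂) = 0.00025 + 0.00328j ; Δ = -0.00025 - 0.00118j
  [-1]  conj(Y_{2,-1})(Ω₁) = -0.01126 - 0.16611j ; Y_{2,-1}(Ω₂) = 0.05208 + 0.04822j ; Δ = 0.00742 - 0.00919j
  [+0]  conj(Y_{2,0})(Ω₁) = -0.26919 + 0.00000j ; Y_{2,0}(Ω₂) = 0.62273 + 0.00000j ; Δ = -0.16763 + 0.00000j
  [+1]  conj(Y_{2,1})(Ω₁) = 0.01126 - 0.16611j ; Y_{2,1}(Ω₂) = -0.05208 + 0.04822j ; Δ = 0.00742 + 0.00919j
  [+2]  conj(Y_{2,2})(Ω₁) = -0.36405 - 0.04959j ; Y_{2,2}(Ω₂) = 0.00025 - 0.00328j ; Δ = -0.00025 + 0.00118j
Σ over m = -0.15330 - 0.00000j; ×(4π/5) → -0.38527 - 0.00000j. Real part: -0.385275

-0.385275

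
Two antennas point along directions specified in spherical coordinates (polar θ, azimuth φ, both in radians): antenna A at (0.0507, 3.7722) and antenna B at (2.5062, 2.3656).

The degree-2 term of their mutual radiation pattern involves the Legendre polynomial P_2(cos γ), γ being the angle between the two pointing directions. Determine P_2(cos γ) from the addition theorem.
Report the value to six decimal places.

0.457333

Addition theorem: P_2(cos γ) = (4π/5) Σ_m Y*_{lm}(Ω₁) Y_{lm}(Ω₂), m = −2…2:
  m=-2: Y*=0.00030 + 0.00094j  Y=0.00256 + 0.13604j  product -0.00013 + 0.00004j
  m=-1: Y*=-0.03158 - 0.02306j  Y=0.26338 + 0.25847j  product -0.00236 - 0.01424j
  m=+0: Y*=0.62835 + 0.00000j  Y=0.29751 + 0.00000j  product 0.18694 + 0.00000j
  m=+1: Y*=0.03158 - 0.02306j  Y=-0.26338 + 0.25847j  product -0.00236 + 0.01424j
  m=+2: Y*=0.00030 - 0.00094j  Y=0.00256 - 0.13604j  product -0.00013 - 0.00004j
Total Σ_m = 0.18197 - 0.00000j. Multiply by 2.513274: 0.45733 - 0.00000j. P_2(cos γ) = 0.457333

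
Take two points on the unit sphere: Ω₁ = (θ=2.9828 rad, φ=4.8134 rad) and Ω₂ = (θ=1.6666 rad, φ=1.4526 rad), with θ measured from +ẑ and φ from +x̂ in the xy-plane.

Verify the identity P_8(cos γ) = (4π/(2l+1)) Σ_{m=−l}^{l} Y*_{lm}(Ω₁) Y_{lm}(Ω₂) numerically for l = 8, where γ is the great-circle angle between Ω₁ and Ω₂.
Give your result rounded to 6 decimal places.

0.239621

Summing Y*_{l m}(θ₁,φ₁)·Y_{l m}(θ₂,φ₂) over m ∈ [−8, 8]; prefactor 4π/(2·8+1) = 0.739198:
  m=-8: +0.000000+0.000000i × +0.290780+0.402838i = -0.000000+0.000000i  (running Σ = -0.000000+0.000000i)
  m=-7: +0.000003-0.000004i × +0.140587-0.129253i = -0.000000-0.000001i  (running Σ = -0.000000-0.000001i)
  m=-6: -0.000066-0.000046i × +0.239749+0.205729i = -0.000006-0.000025i  (running Σ = -0.000006-0.000025i)
  m=-5: -0.000446+0.000808i × +0.121251-0.180707i = +0.000092+0.000179i  (running Σ = +0.000085+0.000153i)
  m=-4: +0.007281+0.003113i × +0.226957+0.116083i = +0.001291+0.001552i  (running Σ = +0.001376+0.001705i)
  m=-3: +0.014983-0.047922i × +0.079125-0.213713i = -0.009056-0.006994i  (running Σ = -0.007680-0.005289i)
  m=-2: -0.219456-0.044948i × +0.220573+0.053135i = -0.046018-0.021575i  (running Σ = -0.053697-0.026864i)
  m=-1: -0.062522+0.616859i × +0.027323-0.230091i = +0.140225+0.031240i  (running Σ = +0.086528+0.004376i)
  m=0: +0.691692-0.000000i × +0.218461+0.000000i = +0.151108+0.000000i  (running Σ = +0.237636+0.004376i)
  m=1: +0.062522+0.616859i × -0.027323-0.230091i = +0.140225-0.031240i  (running Σ = +0.377861-0.026864i)
  m=2: -0.219456+0.044948i × +0.220573-0.053135i = -0.046018+0.021575i  (running Σ = +0.331843-0.005289i)
  m=3: -0.014983-0.047922i × -0.079125-0.213713i = -0.009056+0.006994i  (running Σ = +0.322787+0.001705i)
  m=4: +0.007281-0.003113i × +0.226957-0.116083i = +0.001291-0.001552i  (running Σ = +0.324078+0.000153i)
  m=5: +0.000446+0.000808i × -0.121251-0.180707i = +0.000092-0.000179i  (running Σ = +0.324170-0.000025i)
  m=6: -0.000066+0.000046i × +0.239749-0.205729i = -0.000006+0.000025i  (running Σ = +0.324164-0.000001i)
  m=7: -0.000003-0.000004i × -0.140587-0.129253i = -0.000000+0.000001i  (running Σ = +0.324164+0.000000i)
  m=8: +0.000000-0.000000i × +0.290780-0.402838i = -0.000000-0.000000i  (running Σ = +0.324164-0.000000i)
Σ over m = +0.324164-0.000000i; ×(4π/17) → +0.239621-0.000000i. Real part: 0.239621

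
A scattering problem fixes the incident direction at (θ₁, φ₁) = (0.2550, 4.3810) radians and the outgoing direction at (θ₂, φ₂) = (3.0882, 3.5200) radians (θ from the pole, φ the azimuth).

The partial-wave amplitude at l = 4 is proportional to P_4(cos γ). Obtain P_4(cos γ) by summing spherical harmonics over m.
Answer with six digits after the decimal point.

Expand P_4 via completeness: Σ_{m} conj(Y_{4,m}) at Ω₁ times Y_{4,m} at Ω₂ —
  m=-4: +0.000435-0.001738i × +0.000000-0.000004i = -0.000000-0.000000i  (running Σ = -0.000000-0.000000i)
  m=-3: +0.016296+0.010598i × +0.000080-0.000172i = +0.000003-0.000002i  (running Σ = +0.000003-0.000002i)
  m=-2: -0.093199+0.072748i × +0.004142-0.003912i = -0.000101+0.000666i  (running Σ = -0.000098+0.000664i)
  m=-1: -0.133549-0.388136i × +0.093244-0.037071i = -0.026841-0.031241i  (running Σ = -0.026940-0.030577i)
  m=0: +0.592038-0.000000i × +0.834263+0.000000i = +0.493915+0.000000i  (running Σ = +0.466976-0.030577i)
  m=1: +0.133549-0.388136i × -0.093244-0.037071i = -0.026841+0.031241i  (running Σ = +0.440135+0.000664i)
  m=2: -0.093199-0.072748i × +0.004142+0.003912i = -0.000101-0.000666i  (running Σ = +0.440033-0.000002i)
  m=3: -0.016296+0.010598i × -0.000080-0.000172i = +0.000003+0.000002i  (running Σ = +0.440036-0.000000i)
  m=4: +0.000435+0.001738i × +0.000000+0.000004i = -0.000000+0.000000i  (running Σ = +0.440036+0.000000i)
Σ over m = +0.440036+0.000000i; ×(4π/9) → +0.614407+0.000000i. Real part: 0.614407

0.614407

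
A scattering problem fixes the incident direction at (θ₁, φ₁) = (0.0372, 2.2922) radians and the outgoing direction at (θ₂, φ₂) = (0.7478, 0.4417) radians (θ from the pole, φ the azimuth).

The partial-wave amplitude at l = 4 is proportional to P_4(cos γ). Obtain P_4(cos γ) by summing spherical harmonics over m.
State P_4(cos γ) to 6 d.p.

Expand P_4 via completeness: Σ_{m} conj(Y_{4,m}) at Ω₁ times Y_{4,m} at Ω₂ —
  m=-4: Y*=-0.00000 + 0.00000j  Y=-0.01843 - 0.09282j  product 0.00000 + 0.00000j
  m=-3: Y*=0.00005 + 0.00004j  Y=0.07019 - 0.27992j  product 0.00001 - 0.00001j
  m=-2: Y*=-0.00035 - 0.00275j  Y=0.27121 - 0.33035j  product -0.00100 - 0.00063j
  m=-1: Y*=-0.04634 + 0.05268j  Y=0.16269 - 0.07693j  product -0.00349 + 0.01214j
  m=+0: Y*=0.84044 + 0.00000j  Y=-0.31871 + 0.00000j  product -0.26786 + 0.00000j
  m=+1: Y*=0.04634 + 0.05268j  Y=-0.16269 - 0.07693j  product -0.00349 - 0.01214j
  m=+2: Y*=-0.00035 + 0.00275j  Y=0.27121 + 0.33035j  product -0.00100 + 0.00063j
  m=+3: Y*=-0.00005 + 0.00004j  Y=-0.07019 - 0.27992j  product 0.00001 + 0.00001j
  m=+4: Y*=-0.00000 - 0.00000j  Y=-0.01843 + 0.09282j  product 0.00000 - 0.00000j
Total Σ_m = -0.27681 - 0.00000j. Multiply by 1.396263: -0.38650 - 0.00000j. P_4(cos γ) = -0.386498

-0.386498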